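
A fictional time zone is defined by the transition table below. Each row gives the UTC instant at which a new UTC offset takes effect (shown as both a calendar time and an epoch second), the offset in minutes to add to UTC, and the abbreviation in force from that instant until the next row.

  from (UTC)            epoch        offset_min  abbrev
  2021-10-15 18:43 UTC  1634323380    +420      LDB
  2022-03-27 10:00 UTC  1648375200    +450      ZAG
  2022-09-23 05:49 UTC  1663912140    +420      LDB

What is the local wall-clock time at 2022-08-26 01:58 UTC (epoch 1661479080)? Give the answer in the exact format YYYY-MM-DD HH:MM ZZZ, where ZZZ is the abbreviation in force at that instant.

2022-08-26 09:28 ZAG

Query: 2022-08-26 01:58 UTC
Rule 2/3 (ZAG, +07:30): 2022-03-27 10:00 UTC ≤ query < 2022-09-23 05:49 UTC
1·60 + 58 + 450 = 568 min
568 = 0·1440 + 568; 568 = 9·60 + 28 → 09:28, same day
→ 2022-08-26 09:28 ZAG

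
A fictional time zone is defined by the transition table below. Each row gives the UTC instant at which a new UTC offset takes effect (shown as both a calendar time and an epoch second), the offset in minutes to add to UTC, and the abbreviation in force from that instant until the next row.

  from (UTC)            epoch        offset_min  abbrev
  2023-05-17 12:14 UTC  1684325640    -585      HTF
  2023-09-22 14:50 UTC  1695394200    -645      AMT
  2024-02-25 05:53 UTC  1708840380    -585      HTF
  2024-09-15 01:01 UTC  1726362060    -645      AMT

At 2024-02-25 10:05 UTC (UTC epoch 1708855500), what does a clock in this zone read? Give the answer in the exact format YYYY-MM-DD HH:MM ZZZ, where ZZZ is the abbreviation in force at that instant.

2024-02-25 00:20 HTF

Query: 2024-02-25 10:05 UTC
Rule 3/4 (HTF, -09:45): 2024-02-25 05:53 UTC ≤ query < 2024-09-15 01:01 UTC
10·60 + 5 - 585 = 20 min
20 = 0·1440 + 20; 20 = 0·60 + 20 → 00:20, same day
→ 2024-02-25 00:20 HTF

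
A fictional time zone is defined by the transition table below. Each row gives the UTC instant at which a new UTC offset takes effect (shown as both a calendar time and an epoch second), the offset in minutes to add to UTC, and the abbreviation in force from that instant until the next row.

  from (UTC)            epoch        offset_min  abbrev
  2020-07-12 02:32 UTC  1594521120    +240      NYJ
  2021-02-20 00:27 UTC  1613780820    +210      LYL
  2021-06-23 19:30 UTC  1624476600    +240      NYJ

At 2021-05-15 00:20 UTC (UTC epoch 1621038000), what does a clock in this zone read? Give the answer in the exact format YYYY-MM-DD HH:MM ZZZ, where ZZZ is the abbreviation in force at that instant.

Query: 2021-05-15 00:20 UTC
Rule 2/3 (LYL, +03:30): 2021-02-20 00:27 UTC ≤ query < 2021-06-23 19:30 UTC
0·60 + 20 + 210 = 230 min
230 = 0·1440 + 230; 230 = 3·60 + 50 → 03:50, same day
→ 2021-05-15 03:50 LYL

2021-05-15 03:50 LYL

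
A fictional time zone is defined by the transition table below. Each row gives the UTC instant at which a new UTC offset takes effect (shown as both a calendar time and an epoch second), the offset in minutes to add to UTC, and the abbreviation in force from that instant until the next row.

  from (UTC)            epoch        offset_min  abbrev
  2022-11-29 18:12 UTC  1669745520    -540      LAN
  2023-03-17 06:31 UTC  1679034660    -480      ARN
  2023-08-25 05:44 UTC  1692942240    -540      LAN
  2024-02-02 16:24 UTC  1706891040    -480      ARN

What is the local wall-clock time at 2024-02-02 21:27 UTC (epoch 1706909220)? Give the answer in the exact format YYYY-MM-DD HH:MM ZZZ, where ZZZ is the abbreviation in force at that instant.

Query: 2024-02-02 21:27 UTC
Rule 4/4 (ARN, -08:00): 2024-02-02 16:24 UTC ≤ query < +∞
21·60 + 27 - 480 = 807 min
807 = 0·1440 + 807; 807 = 13·60 + 27 → 13:27, same day
→ 2024-02-02 13:27 ARN

2024-02-02 13:27 ARN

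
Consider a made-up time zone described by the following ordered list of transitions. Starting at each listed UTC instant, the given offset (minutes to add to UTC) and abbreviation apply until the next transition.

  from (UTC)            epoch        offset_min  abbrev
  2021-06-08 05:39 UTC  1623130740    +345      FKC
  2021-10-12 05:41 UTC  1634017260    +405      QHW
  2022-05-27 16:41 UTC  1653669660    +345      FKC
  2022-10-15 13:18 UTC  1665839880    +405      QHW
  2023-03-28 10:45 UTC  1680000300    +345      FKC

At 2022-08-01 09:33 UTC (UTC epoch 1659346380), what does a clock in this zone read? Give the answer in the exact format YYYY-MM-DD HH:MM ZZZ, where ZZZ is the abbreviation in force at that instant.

2022-08-01 15:18 FKC

Query: 2022-08-01 09:33 UTC
Rule 3/5 (FKC, +05:45): 2022-05-27 16:41 UTC ≤ query < 2022-10-15 13:18 UTC
9·60 + 33 + 345 = 918 min
918 = 0·1440 + 918; 918 = 15·60 + 18 → 15:18, same day
→ 2022-08-01 15:18 FKC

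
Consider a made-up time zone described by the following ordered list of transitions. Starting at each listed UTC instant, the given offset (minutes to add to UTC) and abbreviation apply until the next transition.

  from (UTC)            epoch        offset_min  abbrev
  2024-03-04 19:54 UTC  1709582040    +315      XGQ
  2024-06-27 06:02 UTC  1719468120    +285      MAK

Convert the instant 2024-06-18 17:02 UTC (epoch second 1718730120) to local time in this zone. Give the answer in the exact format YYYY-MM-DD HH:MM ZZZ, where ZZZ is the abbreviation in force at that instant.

Query: 2024-06-18 17:02 UTC
Rule 1/2 (XGQ, +05:15): 2024-03-04 19:54 UTC ≤ query < 2024-06-27 06:02 UTC
17·60 + 2 + 315 = 1337 min
1337 = 0·1440 + 1337; 1337 = 22·60 + 17 → 22:17, same day
→ 2024-06-18 22:17 XGQ

2024-06-18 22:17 XGQ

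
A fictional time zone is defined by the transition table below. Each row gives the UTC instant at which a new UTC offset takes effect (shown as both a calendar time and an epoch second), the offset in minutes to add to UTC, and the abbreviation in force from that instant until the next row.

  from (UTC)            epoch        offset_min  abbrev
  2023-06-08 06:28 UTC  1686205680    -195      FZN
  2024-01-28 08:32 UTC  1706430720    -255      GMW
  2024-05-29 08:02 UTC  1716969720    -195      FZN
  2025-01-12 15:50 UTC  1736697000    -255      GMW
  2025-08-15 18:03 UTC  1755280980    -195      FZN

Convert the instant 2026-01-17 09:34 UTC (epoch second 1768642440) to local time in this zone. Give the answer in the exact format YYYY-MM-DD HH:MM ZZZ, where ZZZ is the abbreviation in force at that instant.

2026-01-17 06:19 FZN

Query: 2026-01-17 09:34 UTC
Rule 5/5 (FZN, -03:15): 2025-08-15 18:03 UTC ≤ query < +∞
9·60 + 34 - 195 = 379 min
379 = 0·1440 + 379; 379 = 6·60 + 19 → 06:19, same day
→ 2026-01-17 06:19 FZN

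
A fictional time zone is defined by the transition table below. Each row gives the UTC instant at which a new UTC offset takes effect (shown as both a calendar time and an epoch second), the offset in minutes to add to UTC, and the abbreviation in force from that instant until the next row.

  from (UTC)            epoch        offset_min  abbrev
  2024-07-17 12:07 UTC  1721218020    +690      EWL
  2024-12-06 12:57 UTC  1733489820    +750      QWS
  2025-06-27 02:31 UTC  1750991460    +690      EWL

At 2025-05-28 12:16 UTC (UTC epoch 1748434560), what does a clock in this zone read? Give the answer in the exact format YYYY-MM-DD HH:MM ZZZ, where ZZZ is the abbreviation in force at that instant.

Query: 2025-05-28 12:16 UTC
Rule 2/3 (QWS, +12:30): 2024-12-06 12:57 UTC ≤ query < 2025-06-27 02:31 UTC
12·60 + 16 + 750 = 1486 min
1486 = 1·1440 + 46; 46 = 0·60 + 46 → 00:46, 2025-05-28 + 1 day = 2025-05-29
→ 2025-05-29 00:46 QWS

2025-05-29 00:46 QWS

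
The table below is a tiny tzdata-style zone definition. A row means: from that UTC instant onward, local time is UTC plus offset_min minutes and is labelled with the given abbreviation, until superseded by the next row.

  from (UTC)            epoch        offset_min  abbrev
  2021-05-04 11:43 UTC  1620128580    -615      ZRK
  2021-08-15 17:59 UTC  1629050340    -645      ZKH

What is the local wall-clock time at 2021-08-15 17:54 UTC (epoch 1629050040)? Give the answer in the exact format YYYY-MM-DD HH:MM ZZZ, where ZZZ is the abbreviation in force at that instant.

Query: 2021-08-15 17:54 UTC
Rule 1/2 (ZRK, -10:15): 2021-05-04 11:43 UTC ≤ query < 2021-08-15 17:59 UTC
17·60 + 54 - 615 = 459 min
459 = 0·1440 + 459; 459 = 7·60 + 39 → 07:39, same day
→ 2021-08-15 07:39 ZRK

2021-08-15 07:39 ZRK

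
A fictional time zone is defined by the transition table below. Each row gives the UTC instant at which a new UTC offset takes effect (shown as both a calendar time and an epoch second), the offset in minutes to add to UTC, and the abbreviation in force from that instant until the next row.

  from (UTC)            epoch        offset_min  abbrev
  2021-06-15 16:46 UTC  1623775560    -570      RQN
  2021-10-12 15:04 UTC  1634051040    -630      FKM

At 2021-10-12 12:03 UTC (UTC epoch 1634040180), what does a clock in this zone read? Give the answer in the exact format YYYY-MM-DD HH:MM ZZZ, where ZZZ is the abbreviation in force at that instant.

Query: 2021-10-12 12:03 UTC
Rule 1/2 (RQN, -09:30): 2021-06-15 16:46 UTC ≤ query < 2021-10-12 15:04 UTC
12·60 + 3 - 570 = 153 min
153 = 0·1440 + 153; 153 = 2·60 + 33 → 02:33, same day
→ 2021-10-12 02:33 RQN

2021-10-12 02:33 RQN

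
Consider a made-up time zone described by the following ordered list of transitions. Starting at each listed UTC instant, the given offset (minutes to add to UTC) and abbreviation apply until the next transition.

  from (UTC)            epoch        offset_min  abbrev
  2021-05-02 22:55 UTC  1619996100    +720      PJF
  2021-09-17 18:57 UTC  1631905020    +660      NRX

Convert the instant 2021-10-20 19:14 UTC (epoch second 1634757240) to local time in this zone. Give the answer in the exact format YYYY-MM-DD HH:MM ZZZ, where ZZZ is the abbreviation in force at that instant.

Query: 2021-10-20 19:14 UTC
Rule 2/2 (NRX, +11:00): 2021-09-17 18:57 UTC ≤ query < +∞
19·60 + 14 + 660 = 1814 min
1814 = 1·1440 + 374; 374 = 6·60 + 14 → 06:14, 2021-10-20 + 1 day = 2021-10-21
→ 2021-10-21 06:14 NRX

2021-10-21 06:14 NRX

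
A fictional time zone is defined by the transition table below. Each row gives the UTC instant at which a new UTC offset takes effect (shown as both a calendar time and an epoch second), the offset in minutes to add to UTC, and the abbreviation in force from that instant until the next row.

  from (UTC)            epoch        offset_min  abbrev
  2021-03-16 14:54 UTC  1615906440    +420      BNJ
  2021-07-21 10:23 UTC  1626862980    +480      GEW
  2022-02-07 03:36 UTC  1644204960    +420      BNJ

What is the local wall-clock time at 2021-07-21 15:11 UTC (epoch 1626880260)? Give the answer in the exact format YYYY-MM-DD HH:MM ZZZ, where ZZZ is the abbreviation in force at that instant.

2021-07-21 23:11 GEW

Query: 2021-07-21 15:11 UTC
Rule 2/3 (GEW, +08:00): 2021-07-21 10:23 UTC ≤ query < 2022-02-07 03:36 UTC
15·60 + 11 + 480 = 1391 min
1391 = 0·1440 + 1391; 1391 = 23·60 + 11 → 23:11, same day
→ 2021-07-21 23:11 GEW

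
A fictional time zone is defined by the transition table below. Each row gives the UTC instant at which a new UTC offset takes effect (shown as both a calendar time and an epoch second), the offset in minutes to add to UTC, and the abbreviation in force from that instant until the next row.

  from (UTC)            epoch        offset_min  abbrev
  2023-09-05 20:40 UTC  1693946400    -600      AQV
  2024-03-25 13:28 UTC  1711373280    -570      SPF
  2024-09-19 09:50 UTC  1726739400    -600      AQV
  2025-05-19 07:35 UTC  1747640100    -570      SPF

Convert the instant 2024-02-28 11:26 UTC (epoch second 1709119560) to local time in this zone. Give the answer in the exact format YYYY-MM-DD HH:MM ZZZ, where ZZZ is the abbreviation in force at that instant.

Query: 2024-02-28 11:26 UTC
Rule 1/4 (AQV, -10:00): 2023-09-05 20:40 UTC ≤ query < 2024-03-25 13:28 UTC
11·60 + 26 - 600 = 86 min
86 = 0·1440 + 86; 86 = 1·60 + 26 → 01:26, same day
→ 2024-02-28 01:26 AQV

2024-02-28 01:26 AQV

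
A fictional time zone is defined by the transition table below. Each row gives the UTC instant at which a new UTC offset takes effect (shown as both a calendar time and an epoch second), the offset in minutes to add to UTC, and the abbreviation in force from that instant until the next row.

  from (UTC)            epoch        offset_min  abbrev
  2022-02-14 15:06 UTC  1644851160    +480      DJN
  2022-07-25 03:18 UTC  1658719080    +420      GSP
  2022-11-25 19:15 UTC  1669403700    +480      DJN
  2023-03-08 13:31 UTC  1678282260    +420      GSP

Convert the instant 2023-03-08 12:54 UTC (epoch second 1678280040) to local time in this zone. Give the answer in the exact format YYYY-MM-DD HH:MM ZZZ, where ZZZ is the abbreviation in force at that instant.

2023-03-08 20:54 DJN

Query: 2023-03-08 12:54 UTC
Rule 3/4 (DJN, +08:00): 2022-11-25 19:15 UTC ≤ query < 2023-03-08 13:31 UTC
12·60 + 54 + 480 = 1254 min
1254 = 0·1440 + 1254; 1254 = 20·60 + 54 → 20:54, same day
→ 2023-03-08 20:54 DJN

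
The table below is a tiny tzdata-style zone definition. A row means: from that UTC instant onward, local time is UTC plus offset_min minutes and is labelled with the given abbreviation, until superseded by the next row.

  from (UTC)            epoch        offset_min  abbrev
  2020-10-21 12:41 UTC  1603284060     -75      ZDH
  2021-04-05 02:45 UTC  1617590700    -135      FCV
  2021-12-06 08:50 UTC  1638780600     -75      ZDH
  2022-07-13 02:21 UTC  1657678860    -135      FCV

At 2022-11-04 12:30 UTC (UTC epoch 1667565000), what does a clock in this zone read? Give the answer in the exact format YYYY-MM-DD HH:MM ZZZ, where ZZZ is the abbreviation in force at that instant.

2022-11-04 10:15 FCV

Query: 2022-11-04 12:30 UTC
Rule 4/4 (FCV, -02:15): 2022-07-13 02:21 UTC ≤ query < +∞
12·60 + 30 - 135 = 615 min
615 = 0·1440 + 615; 615 = 10·60 + 15 → 10:15, same day
→ 2022-11-04 10:15 FCV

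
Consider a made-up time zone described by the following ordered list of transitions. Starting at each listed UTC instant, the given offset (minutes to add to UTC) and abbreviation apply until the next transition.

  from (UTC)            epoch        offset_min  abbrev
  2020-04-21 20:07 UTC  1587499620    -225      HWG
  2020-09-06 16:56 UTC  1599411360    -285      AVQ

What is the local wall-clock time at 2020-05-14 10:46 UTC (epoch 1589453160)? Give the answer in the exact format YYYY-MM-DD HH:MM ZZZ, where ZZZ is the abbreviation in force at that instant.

2020-05-14 07:01 HWG

Query: 2020-05-14 10:46 UTC
Rule 1/2 (HWG, -03:45): 2020-04-21 20:07 UTC ≤ query < 2020-09-06 16:56 UTC
10·60 + 46 - 225 = 421 min
421 = 0·1440 + 421; 421 = 7·60 + 1 → 07:01, same day
→ 2020-05-14 07:01 HWG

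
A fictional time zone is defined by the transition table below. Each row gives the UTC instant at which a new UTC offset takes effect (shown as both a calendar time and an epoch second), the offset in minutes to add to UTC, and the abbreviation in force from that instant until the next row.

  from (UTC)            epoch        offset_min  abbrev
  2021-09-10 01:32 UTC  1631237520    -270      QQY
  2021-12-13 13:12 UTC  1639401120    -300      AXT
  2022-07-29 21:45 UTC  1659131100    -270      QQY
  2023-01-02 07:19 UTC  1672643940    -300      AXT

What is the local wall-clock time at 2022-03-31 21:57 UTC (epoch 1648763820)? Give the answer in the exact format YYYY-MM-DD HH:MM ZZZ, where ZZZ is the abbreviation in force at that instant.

2022-03-31 16:57 AXT

Query: 2022-03-31 21:57 UTC
Rule 2/4 (AXT, -05:00): 2021-12-13 13:12 UTC ≤ query < 2022-07-29 21:45 UTC
21·60 + 57 - 300 = 1017 min
1017 = 0·1440 + 1017; 1017 = 16·60 + 57 → 16:57, same day
→ 2022-03-31 16:57 AXT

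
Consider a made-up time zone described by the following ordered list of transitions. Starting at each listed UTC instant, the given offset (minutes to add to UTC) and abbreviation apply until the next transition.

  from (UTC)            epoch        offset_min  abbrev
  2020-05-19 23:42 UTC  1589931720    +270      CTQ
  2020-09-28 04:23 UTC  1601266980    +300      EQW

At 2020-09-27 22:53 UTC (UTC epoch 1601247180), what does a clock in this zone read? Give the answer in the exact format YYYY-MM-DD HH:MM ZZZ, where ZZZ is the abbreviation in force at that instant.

Query: 2020-09-27 22:53 UTC
Rule 1/2 (CTQ, +04:30): 2020-05-19 23:42 UTC ≤ query < 2020-09-28 04:23 UTC
22·60 + 53 + 270 = 1643 min
1643 = 1·1440 + 203; 203 = 3·60 + 23 → 03:23, 2020-09-27 + 1 day = 2020-09-28
→ 2020-09-28 03:23 CTQ

2020-09-28 03:23 CTQ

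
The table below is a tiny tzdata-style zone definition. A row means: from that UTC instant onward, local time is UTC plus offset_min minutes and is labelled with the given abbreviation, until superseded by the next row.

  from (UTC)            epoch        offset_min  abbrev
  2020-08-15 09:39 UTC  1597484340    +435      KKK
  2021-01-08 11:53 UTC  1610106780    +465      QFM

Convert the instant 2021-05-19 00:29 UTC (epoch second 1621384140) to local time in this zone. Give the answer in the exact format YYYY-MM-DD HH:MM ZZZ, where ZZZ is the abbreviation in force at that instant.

2021-05-19 08:14 QFM

Query: 2021-05-19 00:29 UTC
Rule 2/2 (QFM, +07:45): 2021-01-08 11:53 UTC ≤ query < +∞
0·60 + 29 + 465 = 494 min
494 = 0·1440 + 494; 494 = 8·60 + 14 → 08:14, same day
→ 2021-05-19 08:14 QFM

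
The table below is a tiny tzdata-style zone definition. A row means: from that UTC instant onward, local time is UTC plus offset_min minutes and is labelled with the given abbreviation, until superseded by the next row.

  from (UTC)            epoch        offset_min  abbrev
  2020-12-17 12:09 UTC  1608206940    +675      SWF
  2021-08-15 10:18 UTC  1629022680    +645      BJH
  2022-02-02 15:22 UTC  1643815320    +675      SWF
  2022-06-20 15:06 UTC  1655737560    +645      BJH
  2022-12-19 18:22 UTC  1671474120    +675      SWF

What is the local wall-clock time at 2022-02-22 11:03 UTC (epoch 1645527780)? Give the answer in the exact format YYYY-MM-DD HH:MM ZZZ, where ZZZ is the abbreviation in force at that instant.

Query: 2022-02-22 11:03 UTC
Rule 3/5 (SWF, +11:15): 2022-02-02 15:22 UTC ≤ query < 2022-06-20 15:06 UTC
11·60 + 3 + 675 = 1338 min
1338 = 0·1440 + 1338; 1338 = 22·60 + 18 → 22:18, same day
→ 2022-02-22 22:18 SWF

2022-02-22 22:18 SWF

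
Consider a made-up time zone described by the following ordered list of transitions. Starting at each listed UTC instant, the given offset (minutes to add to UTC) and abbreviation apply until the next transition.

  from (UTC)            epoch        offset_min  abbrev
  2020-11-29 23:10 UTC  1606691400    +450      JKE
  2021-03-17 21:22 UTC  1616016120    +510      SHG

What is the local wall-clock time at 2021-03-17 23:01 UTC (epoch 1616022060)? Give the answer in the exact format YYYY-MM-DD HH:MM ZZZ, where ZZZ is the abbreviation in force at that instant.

2021-03-18 07:31 SHG

Query: 2021-03-17 23:01 UTC
Rule 2/2 (SHG, +08:30): 2021-03-17 21:22 UTC ≤ query < +∞
23·60 + 1 + 510 = 1891 min
1891 = 1·1440 + 451; 451 = 7·60 + 31 → 07:31, 2021-03-17 + 1 day = 2021-03-18
→ 2021-03-18 07:31 SHG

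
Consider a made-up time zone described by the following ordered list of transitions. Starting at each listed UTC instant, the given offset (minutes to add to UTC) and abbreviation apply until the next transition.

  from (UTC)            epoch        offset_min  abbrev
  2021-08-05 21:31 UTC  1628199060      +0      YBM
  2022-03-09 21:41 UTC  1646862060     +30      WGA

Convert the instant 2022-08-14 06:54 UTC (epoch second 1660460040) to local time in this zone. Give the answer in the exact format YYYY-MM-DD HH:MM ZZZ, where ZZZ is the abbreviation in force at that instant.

2022-08-14 07:24 WGA

Query: 2022-08-14 06:54 UTC
Rule 2/2 (WGA, +00:30): 2022-03-09 21:41 UTC ≤ query < +∞
6·60 + 54 + 30 = 444 min
444 = 0·1440 + 444; 444 = 7·60 + 24 → 07:24, same day
→ 2022-08-14 07:24 WGA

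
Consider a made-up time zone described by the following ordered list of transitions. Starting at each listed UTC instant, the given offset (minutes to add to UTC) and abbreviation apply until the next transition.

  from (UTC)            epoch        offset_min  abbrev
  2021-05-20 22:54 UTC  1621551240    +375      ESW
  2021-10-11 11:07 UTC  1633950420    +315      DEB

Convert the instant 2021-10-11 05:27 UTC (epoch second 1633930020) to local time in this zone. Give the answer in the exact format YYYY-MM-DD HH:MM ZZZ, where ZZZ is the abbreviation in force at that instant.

2021-10-11 11:42 ESW

Query: 2021-10-11 05:27 UTC
Rule 1/2 (ESW, +06:15): 2021-05-20 22:54 UTC ≤ query < 2021-10-11 11:07 UTC
5·60 + 27 + 375 = 702 min
702 = 0·1440 + 702; 702 = 11·60 + 42 → 11:42, same day
→ 2021-10-11 11:42 ESW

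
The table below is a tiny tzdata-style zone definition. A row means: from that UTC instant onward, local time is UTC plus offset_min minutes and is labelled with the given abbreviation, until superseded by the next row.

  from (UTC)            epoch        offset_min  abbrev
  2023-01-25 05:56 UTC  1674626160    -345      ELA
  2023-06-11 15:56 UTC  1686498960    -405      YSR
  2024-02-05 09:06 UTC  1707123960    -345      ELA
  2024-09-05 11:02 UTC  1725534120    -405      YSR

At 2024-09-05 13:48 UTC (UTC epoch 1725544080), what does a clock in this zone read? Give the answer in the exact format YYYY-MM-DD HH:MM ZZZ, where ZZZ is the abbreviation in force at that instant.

Query: 2024-09-05 13:48 UTC
Rule 4/4 (YSR, -06:45): 2024-09-05 11:02 UTC ≤ query < +∞
13·60 + 48 - 405 = 423 min
423 = 0·1440 + 423; 423 = 7·60 + 3 → 07:03, same day
→ 2024-09-05 07:03 YSR

2024-09-05 07:03 YSR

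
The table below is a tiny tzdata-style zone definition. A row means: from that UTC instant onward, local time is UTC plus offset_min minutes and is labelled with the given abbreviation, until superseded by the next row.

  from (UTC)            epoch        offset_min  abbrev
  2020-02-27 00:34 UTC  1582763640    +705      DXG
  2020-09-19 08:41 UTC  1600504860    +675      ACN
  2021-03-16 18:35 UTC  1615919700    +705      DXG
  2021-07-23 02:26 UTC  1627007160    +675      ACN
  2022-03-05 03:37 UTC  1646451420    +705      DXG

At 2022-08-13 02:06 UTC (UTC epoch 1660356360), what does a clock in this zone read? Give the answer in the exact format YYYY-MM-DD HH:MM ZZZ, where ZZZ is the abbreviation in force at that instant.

Query: 2022-08-13 02:06 UTC
Rule 5/5 (DXG, +11:45): 2022-03-05 03:37 UTC ≤ query < +∞
2·60 + 6 + 705 = 831 min
831 = 0·1440 + 831; 831 = 13·60 + 51 → 13:51, same day
→ 2022-08-13 13:51 DXG

2022-08-13 13:51 DXG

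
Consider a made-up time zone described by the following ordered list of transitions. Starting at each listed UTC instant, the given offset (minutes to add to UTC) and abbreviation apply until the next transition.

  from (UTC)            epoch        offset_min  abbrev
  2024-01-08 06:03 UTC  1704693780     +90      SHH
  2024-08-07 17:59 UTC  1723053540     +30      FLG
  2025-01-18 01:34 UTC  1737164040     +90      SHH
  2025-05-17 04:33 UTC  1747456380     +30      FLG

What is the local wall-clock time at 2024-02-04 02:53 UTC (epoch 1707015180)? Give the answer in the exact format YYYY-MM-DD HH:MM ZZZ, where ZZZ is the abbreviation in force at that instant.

Query: 2024-02-04 02:53 UTC
Rule 1/4 (SHH, +01:30): 2024-01-08 06:03 UTC ≤ query < 2024-08-07 17:59 UTC
2·60 + 53 + 90 = 263 min
263 = 0·1440 + 263; 263 = 4·60 + 23 → 04:23, same day
→ 2024-02-04 04:23 SHH

2024-02-04 04:23 SHH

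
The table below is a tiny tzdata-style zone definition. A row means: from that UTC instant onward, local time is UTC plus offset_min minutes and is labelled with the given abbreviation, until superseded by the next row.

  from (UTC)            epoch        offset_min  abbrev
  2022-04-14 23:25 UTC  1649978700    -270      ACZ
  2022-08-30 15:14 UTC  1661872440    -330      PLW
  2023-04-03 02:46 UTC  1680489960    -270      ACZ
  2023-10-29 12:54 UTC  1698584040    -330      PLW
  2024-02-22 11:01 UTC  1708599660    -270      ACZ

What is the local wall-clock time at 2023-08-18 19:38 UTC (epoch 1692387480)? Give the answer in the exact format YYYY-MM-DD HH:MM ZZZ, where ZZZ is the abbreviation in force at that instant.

2023-08-18 15:08 ACZ

Query: 2023-08-18 19:38 UTC
Rule 3/5 (ACZ, -04:30): 2023-04-03 02:46 UTC ≤ query < 2023-10-29 12:54 UTC
19·60 + 38 - 270 = 908 min
908 = 0·1440 + 908; 908 = 15·60 + 8 → 15:08, same day
→ 2023-08-18 15:08 ACZ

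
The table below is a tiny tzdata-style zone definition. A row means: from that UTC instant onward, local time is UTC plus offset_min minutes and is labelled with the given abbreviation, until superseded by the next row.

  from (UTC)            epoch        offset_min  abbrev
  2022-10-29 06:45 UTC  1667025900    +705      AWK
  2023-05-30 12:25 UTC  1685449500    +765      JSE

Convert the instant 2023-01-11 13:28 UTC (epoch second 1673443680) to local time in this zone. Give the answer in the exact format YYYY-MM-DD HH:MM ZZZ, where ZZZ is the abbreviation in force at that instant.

Query: 2023-01-11 13:28 UTC
Rule 1/2 (AWK, +11:45): 2022-10-29 06:45 UTC ≤ query < 2023-05-30 12:25 UTC
13·60 + 28 + 705 = 1513 min
1513 = 1·1440 + 73; 73 = 1·60 + 13 → 01:13, 2023-01-11 + 1 day = 2023-01-12
→ 2023-01-12 01:13 AWK

2023-01-12 01:13 AWK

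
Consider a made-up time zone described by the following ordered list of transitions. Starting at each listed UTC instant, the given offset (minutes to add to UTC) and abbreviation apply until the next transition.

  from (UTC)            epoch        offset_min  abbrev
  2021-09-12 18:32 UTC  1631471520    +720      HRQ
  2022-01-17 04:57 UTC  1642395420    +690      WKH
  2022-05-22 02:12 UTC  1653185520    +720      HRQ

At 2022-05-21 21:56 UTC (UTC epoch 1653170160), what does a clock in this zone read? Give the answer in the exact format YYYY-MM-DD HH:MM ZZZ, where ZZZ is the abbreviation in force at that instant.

2022-05-22 09:26 WKH

Query: 2022-05-21 21:56 UTC
Rule 2/3 (WKH, +11:30): 2022-01-17 04:57 UTC ≤ query < 2022-05-22 02:12 UTC
21·60 + 56 + 690 = 2006 min
2006 = 1·1440 + 566; 566 = 9·60 + 26 → 09:26, 2022-05-21 + 1 day = 2022-05-22
→ 2022-05-22 09:26 WKH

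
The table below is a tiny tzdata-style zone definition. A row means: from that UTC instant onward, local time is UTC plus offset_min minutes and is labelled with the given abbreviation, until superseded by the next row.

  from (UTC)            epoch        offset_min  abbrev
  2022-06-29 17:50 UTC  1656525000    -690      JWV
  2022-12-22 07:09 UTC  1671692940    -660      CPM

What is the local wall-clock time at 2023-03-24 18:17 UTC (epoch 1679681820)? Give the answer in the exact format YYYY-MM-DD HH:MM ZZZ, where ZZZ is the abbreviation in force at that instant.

2023-03-24 07:17 CPM

Query: 2023-03-24 18:17 UTC
Rule 2/2 (CPM, -11:00): 2022-12-22 07:09 UTC ≤ query < +∞
18·60 + 17 - 660 = 437 min
437 = 0·1440 + 437; 437 = 7·60 + 17 → 07:17, same day
→ 2023-03-24 07:17 CPM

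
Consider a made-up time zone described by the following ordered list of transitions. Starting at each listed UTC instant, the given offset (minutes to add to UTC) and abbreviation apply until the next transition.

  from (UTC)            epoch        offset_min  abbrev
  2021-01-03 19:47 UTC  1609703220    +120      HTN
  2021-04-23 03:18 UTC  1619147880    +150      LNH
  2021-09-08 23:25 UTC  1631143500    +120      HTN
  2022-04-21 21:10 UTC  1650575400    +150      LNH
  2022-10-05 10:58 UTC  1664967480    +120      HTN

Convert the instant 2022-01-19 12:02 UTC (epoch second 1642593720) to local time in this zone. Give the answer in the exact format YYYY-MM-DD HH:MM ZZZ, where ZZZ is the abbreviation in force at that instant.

2022-01-19 14:02 HTN

Query: 2022-01-19 12:02 UTC
Rule 3/5 (HTN, +02:00): 2021-09-08 23:25 UTC ≤ query < 2022-04-21 21:10 UTC
12·60 + 2 + 120 = 842 min
842 = 0·1440 + 842; 842 = 14·60 + 2 → 14:02, same day
→ 2022-01-19 14:02 HTN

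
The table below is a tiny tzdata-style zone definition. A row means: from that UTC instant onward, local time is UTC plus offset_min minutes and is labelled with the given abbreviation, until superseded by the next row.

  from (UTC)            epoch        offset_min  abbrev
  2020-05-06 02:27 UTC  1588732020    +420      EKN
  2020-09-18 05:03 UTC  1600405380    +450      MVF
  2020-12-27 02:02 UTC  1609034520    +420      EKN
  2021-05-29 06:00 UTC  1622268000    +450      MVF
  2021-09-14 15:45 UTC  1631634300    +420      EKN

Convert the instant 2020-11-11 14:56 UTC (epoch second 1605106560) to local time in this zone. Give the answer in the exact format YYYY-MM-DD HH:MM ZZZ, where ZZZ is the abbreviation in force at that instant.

Query: 2020-11-11 14:56 UTC
Rule 2/5 (MVF, +07:30): 2020-09-18 05:03 UTC ≤ query < 2020-12-27 02:02 UTC
14·60 + 56 + 450 = 1346 min
1346 = 0·1440 + 1346; 1346 = 22·60 + 26 → 22:26, same day
→ 2020-11-11 22:26 MVF

2020-11-11 22:26 MVF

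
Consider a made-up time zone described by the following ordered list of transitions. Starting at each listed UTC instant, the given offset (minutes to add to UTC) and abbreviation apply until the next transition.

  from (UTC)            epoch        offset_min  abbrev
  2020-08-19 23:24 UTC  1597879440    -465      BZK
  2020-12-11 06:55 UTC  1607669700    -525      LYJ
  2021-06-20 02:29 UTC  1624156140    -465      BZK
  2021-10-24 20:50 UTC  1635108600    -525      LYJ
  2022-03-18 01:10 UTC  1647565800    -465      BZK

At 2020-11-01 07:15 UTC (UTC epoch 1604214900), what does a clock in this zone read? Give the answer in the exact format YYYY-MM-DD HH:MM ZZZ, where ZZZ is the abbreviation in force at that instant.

2020-10-31 23:30 BZK

Query: 2020-11-01 07:15 UTC
Rule 1/5 (BZK, -07:45): 2020-08-19 23:24 UTC ≤ query < 2020-12-11 06:55 UTC
7·60 + 15 - 465 = -30 min
-30 = -1·1440 + 1410; 1410 = 23·60 + 30 → 23:30, 2020-11-01 - 1 day = 2020-10-31
→ 2020-10-31 23:30 BZK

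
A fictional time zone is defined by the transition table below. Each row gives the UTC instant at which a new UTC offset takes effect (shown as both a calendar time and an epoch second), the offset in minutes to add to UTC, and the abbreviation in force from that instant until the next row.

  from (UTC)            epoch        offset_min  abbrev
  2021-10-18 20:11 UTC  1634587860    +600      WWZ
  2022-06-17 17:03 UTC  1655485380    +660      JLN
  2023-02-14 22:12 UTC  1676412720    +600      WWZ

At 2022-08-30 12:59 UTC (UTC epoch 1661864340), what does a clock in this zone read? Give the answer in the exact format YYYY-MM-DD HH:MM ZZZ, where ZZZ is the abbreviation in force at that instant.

2022-08-30 23:59 JLN

Query: 2022-08-30 12:59 UTC
Rule 2/3 (JLN, +11:00): 2022-06-17 17:03 UTC ≤ query < 2023-02-14 22:12 UTC
12·60 + 59 + 660 = 1439 min
1439 = 0·1440 + 1439; 1439 = 23·60 + 59 → 23:59, same day
→ 2022-08-30 23:59 JLN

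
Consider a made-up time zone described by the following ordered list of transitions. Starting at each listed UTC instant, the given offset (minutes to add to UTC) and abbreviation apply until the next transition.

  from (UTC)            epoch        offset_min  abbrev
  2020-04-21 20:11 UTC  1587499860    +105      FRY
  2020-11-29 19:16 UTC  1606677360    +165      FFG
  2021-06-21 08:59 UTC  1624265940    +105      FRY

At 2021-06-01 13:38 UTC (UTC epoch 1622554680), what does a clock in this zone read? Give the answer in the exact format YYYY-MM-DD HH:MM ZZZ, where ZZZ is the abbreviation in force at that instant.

2021-06-01 16:23 FFG

Query: 2021-06-01 13:38 UTC
Rule 2/3 (FFG, +02:45): 2020-11-29 19:16 UTC ≤ query < 2021-06-21 08:59 UTC
13·60 + 38 + 165 = 983 min
983 = 0·1440 + 983; 983 = 16·60 + 23 → 16:23, same day
→ 2021-06-01 16:23 FFG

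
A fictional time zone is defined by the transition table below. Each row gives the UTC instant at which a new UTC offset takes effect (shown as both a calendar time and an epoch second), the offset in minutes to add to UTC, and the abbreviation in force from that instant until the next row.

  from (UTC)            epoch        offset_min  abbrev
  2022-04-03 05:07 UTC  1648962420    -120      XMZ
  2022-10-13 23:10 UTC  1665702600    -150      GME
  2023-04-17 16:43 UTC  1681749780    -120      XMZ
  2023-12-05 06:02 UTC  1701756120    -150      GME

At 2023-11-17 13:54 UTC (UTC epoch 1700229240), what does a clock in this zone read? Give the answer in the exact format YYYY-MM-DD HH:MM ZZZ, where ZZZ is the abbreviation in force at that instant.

2023-11-17 11:54 XMZ

Query: 2023-11-17 13:54 UTC
Rule 3/4 (XMZ, -02:00): 2023-04-17 16:43 UTC ≤ query < 2023-12-05 06:02 UTC
13·60 + 54 - 120 = 714 min
714 = 0·1440 + 714; 714 = 11·60 + 54 → 11:54, same day
→ 2023-11-17 11:54 XMZ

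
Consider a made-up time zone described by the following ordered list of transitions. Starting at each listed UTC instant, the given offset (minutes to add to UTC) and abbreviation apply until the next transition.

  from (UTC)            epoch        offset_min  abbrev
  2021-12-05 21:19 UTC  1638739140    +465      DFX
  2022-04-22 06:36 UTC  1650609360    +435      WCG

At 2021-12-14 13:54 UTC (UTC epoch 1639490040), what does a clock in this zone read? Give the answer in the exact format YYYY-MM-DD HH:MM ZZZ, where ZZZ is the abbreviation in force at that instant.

2021-12-14 21:39 DFX

Query: 2021-12-14 13:54 UTC
Rule 1/2 (DFX, +07:45): 2021-12-05 21:19 UTC ≤ query < 2022-04-22 06:36 UTC
13·60 + 54 + 465 = 1299 min
1299 = 0·1440 + 1299; 1299 = 21·60 + 39 → 21:39, same day
→ 2021-12-14 21:39 DFX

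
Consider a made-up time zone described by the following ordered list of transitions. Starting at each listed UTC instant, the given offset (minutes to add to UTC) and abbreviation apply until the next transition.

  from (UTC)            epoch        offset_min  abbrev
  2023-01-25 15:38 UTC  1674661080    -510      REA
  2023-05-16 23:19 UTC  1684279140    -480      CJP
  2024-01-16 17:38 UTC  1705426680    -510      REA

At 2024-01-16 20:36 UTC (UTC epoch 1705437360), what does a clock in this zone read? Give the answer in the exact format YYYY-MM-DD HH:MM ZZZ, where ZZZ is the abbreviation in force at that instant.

2024-01-16 12:06 REA

Query: 2024-01-16 20:36 UTC
Rule 3/3 (REA, -08:30): 2024-01-16 17:38 UTC ≤ query < +∞
20·60 + 36 - 510 = 726 min
726 = 0·1440 + 726; 726 = 12·60 + 6 → 12:06, same day
→ 2024-01-16 12:06 REA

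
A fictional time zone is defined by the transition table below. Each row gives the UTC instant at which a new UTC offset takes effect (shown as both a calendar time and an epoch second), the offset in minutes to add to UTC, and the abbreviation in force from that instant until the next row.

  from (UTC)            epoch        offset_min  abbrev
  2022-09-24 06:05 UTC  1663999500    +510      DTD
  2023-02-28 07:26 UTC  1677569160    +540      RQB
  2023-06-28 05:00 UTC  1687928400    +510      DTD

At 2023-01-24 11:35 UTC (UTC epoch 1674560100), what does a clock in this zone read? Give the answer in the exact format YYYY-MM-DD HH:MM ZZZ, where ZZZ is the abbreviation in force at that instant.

2023-01-24 20:05 DTD

Query: 2023-01-24 11:35 UTC
Rule 1/3 (DTD, +08:30): 2022-09-24 06:05 UTC ≤ query < 2023-02-28 07:26 UTC
11·60 + 35 + 510 = 1205 min
1205 = 0·1440 + 1205; 1205 = 20·60 + 5 → 20:05, same day
→ 2023-01-24 20:05 DTD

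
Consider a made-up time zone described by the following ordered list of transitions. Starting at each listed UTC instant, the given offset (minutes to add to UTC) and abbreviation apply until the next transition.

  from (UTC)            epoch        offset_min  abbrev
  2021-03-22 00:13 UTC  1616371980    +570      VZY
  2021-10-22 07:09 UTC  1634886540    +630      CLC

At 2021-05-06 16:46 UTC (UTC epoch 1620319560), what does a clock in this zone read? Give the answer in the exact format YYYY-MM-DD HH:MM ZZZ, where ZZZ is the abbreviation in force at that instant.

Query: 2021-05-06 16:46 UTC
Rule 1/2 (VZY, +09:30): 2021-03-22 00:13 UTC ≤ query < 2021-10-22 07:09 UTC
16·60 + 46 + 570 = 1576 min
1576 = 1·1440 + 136; 136 = 2·60 + 16 → 02:16, 2021-05-06 + 1 day = 2021-05-07
→ 2021-05-07 02:16 VZY

2021-05-07 02:16 VZY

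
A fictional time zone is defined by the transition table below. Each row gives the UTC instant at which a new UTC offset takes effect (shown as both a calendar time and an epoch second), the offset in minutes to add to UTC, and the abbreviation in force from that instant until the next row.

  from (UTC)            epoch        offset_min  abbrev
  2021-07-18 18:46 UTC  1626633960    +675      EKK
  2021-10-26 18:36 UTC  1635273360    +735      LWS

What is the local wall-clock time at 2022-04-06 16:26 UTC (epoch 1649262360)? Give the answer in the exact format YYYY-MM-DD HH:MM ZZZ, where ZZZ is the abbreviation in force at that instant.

2022-04-07 04:41 LWS

Query: 2022-04-06 16:26 UTC
Rule 2/2 (LWS, +12:15): 2021-10-26 18:36 UTC ≤ query < +∞
16·60 + 26 + 735 = 1721 min
1721 = 1·1440 + 281; 281 = 4·60 + 41 → 04:41, 2022-04-06 + 1 day = 2022-04-07
→ 2022-04-07 04:41 LWS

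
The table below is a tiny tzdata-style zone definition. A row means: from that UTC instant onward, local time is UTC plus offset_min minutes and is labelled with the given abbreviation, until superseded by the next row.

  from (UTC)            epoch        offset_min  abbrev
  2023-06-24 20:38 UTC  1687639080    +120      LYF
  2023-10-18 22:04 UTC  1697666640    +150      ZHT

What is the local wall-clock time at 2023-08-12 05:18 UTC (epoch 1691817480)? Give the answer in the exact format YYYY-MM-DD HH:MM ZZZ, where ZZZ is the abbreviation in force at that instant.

Query: 2023-08-12 05:18 UTC
Rule 1/2 (LYF, +02:00): 2023-06-24 20:38 UTC ≤ query < 2023-10-18 22:04 UTC
5·60 + 18 + 120 = 438 min
438 = 0·1440 + 438; 438 = 7·60 + 18 → 07:18, same day
→ 2023-08-12 07:18 LYF

2023-08-12 07:18 LYF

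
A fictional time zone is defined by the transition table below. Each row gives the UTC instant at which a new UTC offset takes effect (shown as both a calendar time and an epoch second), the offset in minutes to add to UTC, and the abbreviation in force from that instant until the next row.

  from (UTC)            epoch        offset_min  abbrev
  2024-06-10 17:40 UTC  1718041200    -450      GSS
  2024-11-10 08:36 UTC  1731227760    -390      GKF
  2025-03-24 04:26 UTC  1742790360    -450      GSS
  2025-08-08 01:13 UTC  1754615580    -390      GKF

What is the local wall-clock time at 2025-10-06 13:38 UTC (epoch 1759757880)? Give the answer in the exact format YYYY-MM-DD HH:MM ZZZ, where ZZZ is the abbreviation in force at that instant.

2025-10-06 07:08 GKF

Query: 2025-10-06 13:38 UTC
Rule 4/4 (GKF, -06:30): 2025-08-08 01:13 UTC ≤ query < +∞
13·60 + 38 - 390 = 428 min
428 = 0·1440 + 428; 428 = 7·60 + 8 → 07:08, same day
→ 2025-10-06 07:08 GKF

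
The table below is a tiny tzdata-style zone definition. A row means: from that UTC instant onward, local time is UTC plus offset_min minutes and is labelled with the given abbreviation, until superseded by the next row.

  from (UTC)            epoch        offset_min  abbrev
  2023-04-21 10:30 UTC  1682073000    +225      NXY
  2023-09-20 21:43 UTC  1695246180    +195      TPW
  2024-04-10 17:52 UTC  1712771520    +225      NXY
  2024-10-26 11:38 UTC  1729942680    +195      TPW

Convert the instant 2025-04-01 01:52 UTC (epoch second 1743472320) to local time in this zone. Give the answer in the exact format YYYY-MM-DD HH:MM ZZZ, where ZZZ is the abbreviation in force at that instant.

Query: 2025-04-01 01:52 UTC
Rule 4/4 (TPW, +03:15): 2024-10-26 11:38 UTC ≤ query < +∞
1·60 + 52 + 195 = 307 min
307 = 0·1440 + 307; 307 = 5·60 + 7 → 05:07, same day
→ 2025-04-01 05:07 TPW

2025-04-01 05:07 TPW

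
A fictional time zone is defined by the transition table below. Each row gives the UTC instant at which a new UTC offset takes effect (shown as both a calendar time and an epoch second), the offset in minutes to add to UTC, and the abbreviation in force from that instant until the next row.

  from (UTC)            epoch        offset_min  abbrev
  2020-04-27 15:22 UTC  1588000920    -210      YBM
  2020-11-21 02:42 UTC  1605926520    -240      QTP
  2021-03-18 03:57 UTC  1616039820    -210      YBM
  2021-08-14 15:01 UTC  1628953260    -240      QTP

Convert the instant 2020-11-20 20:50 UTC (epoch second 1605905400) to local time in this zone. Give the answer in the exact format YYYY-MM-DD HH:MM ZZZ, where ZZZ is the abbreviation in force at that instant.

Query: 2020-11-20 20:50 UTC
Rule 1/4 (YBM, -03:30): 2020-04-27 15:22 UTC ≤ query < 2020-11-21 02:42 UTC
20·60 + 50 - 210 = 1040 min
1040 = 0·1440 + 1040; 1040 = 17·60 + 20 → 17:20, same day
→ 2020-11-20 17:20 YBM

2020-11-20 17:20 YBM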